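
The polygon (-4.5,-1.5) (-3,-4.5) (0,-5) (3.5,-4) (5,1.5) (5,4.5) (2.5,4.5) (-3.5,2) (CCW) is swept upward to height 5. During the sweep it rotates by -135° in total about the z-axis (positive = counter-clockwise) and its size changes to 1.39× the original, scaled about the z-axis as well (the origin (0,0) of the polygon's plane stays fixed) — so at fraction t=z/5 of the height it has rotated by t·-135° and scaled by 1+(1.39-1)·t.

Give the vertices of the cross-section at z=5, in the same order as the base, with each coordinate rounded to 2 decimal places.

Cross-section at z=5: (2.95,5.90) (-1.47,7.37) (-4.91,4.91) (-7.37,0.49) (-3.44,-6.39) (-0.49,-9.34) (1.97,-6.88) (5.41,1.47)

t = z/height = 5/5 = 1
s = 1 + (scale-1)·z/height = 1 + (1.39-1)·5/5 = 1.390000
θ = twist·z/height = -135°·5/5 = -135.0000° = -2.356194 rad
cos θ = -0.707107, sin θ = -0.707107 (intermediates below are computed at full precision and shown rounded to 5 d.p.)
v1: (-4.5,-1.5) → rotate → (2.12132,4.24264) → ×s → (2.94864,5.89727) → (2.95,5.90)
v2: (-3,-4.5) → rotate → (-1.06066,5.30330) → ×s → (-1.47432,7.37159) → (-1.47,7.37)
v3: (0,-5) → rotate → (-3.53553,3.53553) → ×s → (-4.91439,4.91439) → (-4.91,4.91)
v4: (3.5,-4) → rotate → (-5.30330,0.35355) → ×s → (-7.37159,0.49144) → (-7.37,0.49)
v5: (5,1.5) → rotate → (-2.47487,-4.59619) → ×s → (-3.44007,-6.38871) → (-3.44,-6.39)
v6: (5,4.5) → rotate → (-0.35355,-6.71751) → ×s → (-0.49144,-9.33735) → (-0.49,-9.34)
v7: (2.5,4.5) → rotate → (1.41421,-4.94975) → ×s → (1.96576,-6.88015) → (1.97,-6.88)
v8: (-3.5,2) → rotate → (3.88909,1.06066) → ×s → (5.40583,1.47432) → (5.41,1.47)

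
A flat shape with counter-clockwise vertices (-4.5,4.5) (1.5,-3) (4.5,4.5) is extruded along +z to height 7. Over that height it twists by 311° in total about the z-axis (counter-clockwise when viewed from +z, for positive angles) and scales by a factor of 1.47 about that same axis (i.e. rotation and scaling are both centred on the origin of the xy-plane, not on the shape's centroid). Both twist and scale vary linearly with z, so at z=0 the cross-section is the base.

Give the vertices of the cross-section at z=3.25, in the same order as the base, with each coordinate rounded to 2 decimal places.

t = z/height = 3.25/7 = 0.464286
s = 1 + (scale-1)·z/height = 1 + (1.47-1)·3.25/7 = 1.218214
θ = twist·z/height = 311°·3.25/7 = 144.3929° = 2.520131 rad
cos θ = -0.813028, sin θ = 0.582224 (intermediates below are computed at full precision and shown rounded to 5 d.p.)
v1: (-4.5,4.5) → rotate → (1.03862,-6.27864) → ×s → (1.26526,-7.64872) → (1.27,-7.65)
v2: (1.5,-3) → rotate → (0.52713,3.31242) → ×s → (0.64216,4.03524) → (0.64,4.04)
v3: (4.5,4.5) → rotate → (-6.27864,-1.03862) → ×s → (-7.64872,-1.26526) → (-7.65,-1.27)

Cross-section at z=3.25: (1.27,-7.65) (0.64,4.04) (-7.65,-1.27)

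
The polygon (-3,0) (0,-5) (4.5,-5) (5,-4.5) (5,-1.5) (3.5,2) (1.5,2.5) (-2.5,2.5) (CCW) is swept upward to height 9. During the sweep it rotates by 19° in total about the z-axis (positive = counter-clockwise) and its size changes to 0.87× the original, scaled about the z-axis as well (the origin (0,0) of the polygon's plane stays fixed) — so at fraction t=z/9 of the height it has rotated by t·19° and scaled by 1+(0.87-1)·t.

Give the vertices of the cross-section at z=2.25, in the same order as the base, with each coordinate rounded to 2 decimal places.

Cross-section at z=2.25: (-2.89,-0.24) (0.40,-4.82) (4.74,-4.46) (5.18,-3.94) (4.94,-1.05) (3.21,2.21) (1.25,2.53) (-2.61,2.21)

t = z/height = 2.25/9 = 0.25
s = 1 + (scale-1)·z/height = 1 + (0.87-1)·2.25/9 = 0.967500
θ = twist·z/height = 19°·2.25/9 = 4.7500° = 0.082903 rad
cos θ = 0.996566, sin θ = 0.082808 (intermediates below are computed at full precision and shown rounded to 5 d.p.)
v1: (-3,0) → rotate → (-2.98970,-0.24842) → ×s → (-2.89253,-0.24035) → (-2.89,-0.24)
v2: (0,-5) → rotate → (0.41404,-4.98283) → ×s → (0.40058,-4.82089) → (0.40,-4.82)
v3: (4.5,-5) → rotate → (4.89859,-4.61019) → ×s → (4.73938,-4.46036) → (4.74,-4.46)
v4: (5,-4.5) → rotate → (5.35546,-4.07050) → ×s → (5.18141,-3.93821) → (5.18,-3.94)
v5: (5,-1.5) → rotate → (5.10704,-1.08081) → ×s → (4.94106,-1.04568) → (4.94,-1.05)
v6: (3.5,2) → rotate → (3.32236,2.28296) → ×s → (3.21439,2.20876) → (3.21,2.21)
v7: (1.5,2.5) → rotate → (1.28783,2.61563) → ×s → (1.24597,2.53062) → (1.25,2.53)
v8: (-2.5,2.5) → rotate → (-2.69843,2.28439) → ×s → (-2.61074,2.21015) → (-2.61,2.21)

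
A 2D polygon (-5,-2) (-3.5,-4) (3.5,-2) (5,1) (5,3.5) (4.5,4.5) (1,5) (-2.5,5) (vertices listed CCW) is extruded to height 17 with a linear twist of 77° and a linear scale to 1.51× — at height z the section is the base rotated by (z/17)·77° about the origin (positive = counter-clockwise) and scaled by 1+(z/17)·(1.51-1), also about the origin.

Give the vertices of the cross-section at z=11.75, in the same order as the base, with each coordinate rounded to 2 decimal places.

Cross-section at z=11.75: (-1.88,-7.04) (1.50,-7.03) (5.00,2.17) (2.97,6.23) (0.26,8.25) (-1.23,8.52) (-4.61,5.13) (-7.44,1.34)

t = z/height = 11.75/17 = 0.691176
s = 1 + (scale-1)·z/height = 1 + (1.51-1)·11.75/17 = 1.352500
θ = twist·z/height = 77°·11.75/17 = 53.2206° = 0.928874 rad
cos θ = 0.598736, sin θ = 0.800947 (intermediates below are computed at full precision and shown rounded to 5 d.p.)
v1: (-5,-2) → rotate → (-1.39179,-5.20220) → ×s → (-1.88239,-7.03598) → (-1.88,-7.04)
v2: (-3.5,-4) → rotate → (1.10821,-5.19826) → ×s → (1.49886,-7.03064) → (1.50,-7.03)
v3: (3.5,-2) → rotate → (3.69747,1.60584) → ×s → (5.00083,2.17190) → (5.00,2.17)
v4: (5,1) → rotate → (2.19273,4.60347) → ×s → (2.96567,6.22619) → (2.97,6.23)
v5: (5,3.5) → rotate → (0.19037,6.10031) → ×s → (0.25747,8.25067) → (0.26,8.25)
v6: (4.5,4.5) → rotate → (-0.90995,6.29857) → ×s → (-1.23071,8.51882) → (-1.23,8.52)
v7: (1,5) → rotate → (-3.40600,3.79463) → ×s → (-4.60661,5.13223) → (-4.61,5.13)
v8: (-2.5,5) → rotate → (-5.50157,0.99131) → ×s → (-7.44088,1.34075) → (-7.44,1.34)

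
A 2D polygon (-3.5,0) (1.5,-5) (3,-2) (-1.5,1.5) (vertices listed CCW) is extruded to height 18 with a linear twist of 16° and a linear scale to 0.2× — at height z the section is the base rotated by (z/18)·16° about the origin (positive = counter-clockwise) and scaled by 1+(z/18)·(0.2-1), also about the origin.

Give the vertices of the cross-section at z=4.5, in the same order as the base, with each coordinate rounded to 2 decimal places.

t = z/height = 4.5/18 = 0.25
s = 1 + (scale-1)·z/height = 1 + (0.2-1)·4.5/18 = 0.800000
θ = twist·z/height = 16°·4.5/18 = 4.0000° = 0.069813 rad
cos θ = 0.997564, sin θ = 0.069756 (intermediates below are computed at full precision and shown rounded to 5 d.p.)
v1: (-3.5,0) → rotate → (-3.49147,-0.24415) → ×s → (-2.79318,-0.19532) → (-2.79,-0.20)
v2: (1.5,-5) → rotate → (1.84513,-4.88319) → ×s → (1.47610,-3.90655) → (1.48,-3.91)
v3: (3,-2) → rotate → (3.13221,-1.78586) → ×s → (2.50576,-1.42869) → (2.51,-1.43)
v4: (-1.5,1.5) → rotate → (-1.60098,1.39171) → ×s → (-1.28078,1.11337) → (-1.28,1.11)

Cross-section at z=4.5: (-2.79,-0.20) (1.48,-3.91) (2.51,-1.43) (-1.28,1.11)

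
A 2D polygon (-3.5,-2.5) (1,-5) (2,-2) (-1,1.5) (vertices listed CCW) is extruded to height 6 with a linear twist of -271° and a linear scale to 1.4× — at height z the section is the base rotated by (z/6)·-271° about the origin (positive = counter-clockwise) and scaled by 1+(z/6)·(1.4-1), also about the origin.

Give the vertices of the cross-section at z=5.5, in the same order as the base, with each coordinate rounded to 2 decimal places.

t = z/height = 5.5/6 = 0.916667
s = 1 + (scale-1)·z/height = 1 + (1.4-1)·5.5/6 = 1.366667
θ = twist·z/height = -271°·5.5/6 = -248.4167° = -4.335689 rad
cos θ = -0.367854, sin θ = 0.929884 (intermediates below are computed at full precision and shown rounded to 5 d.p.)
v1: (-3.5,-2.5) → rotate → (3.61220,-2.33496) → ×s → (4.93667,-3.19111) → (4.94,-3.19)
v2: (1,-5) → rotate → (4.28156,2.76915) → ×s → (5.85147,3.78451) → (5.85,3.78)
v3: (2,-2) → rotate → (1.12406,2.59548) → ×s → (1.53621,3.54715) → (1.54,3.55)
v4: (-1,1.5) → rotate → (-1.02697,-1.48166) → ×s → (-1.40353,-2.02494) → (-1.40,-2.02)

Cross-section at z=5.5: (4.94,-3.19) (5.85,3.78) (1.54,3.55) (-1.40,-2.02)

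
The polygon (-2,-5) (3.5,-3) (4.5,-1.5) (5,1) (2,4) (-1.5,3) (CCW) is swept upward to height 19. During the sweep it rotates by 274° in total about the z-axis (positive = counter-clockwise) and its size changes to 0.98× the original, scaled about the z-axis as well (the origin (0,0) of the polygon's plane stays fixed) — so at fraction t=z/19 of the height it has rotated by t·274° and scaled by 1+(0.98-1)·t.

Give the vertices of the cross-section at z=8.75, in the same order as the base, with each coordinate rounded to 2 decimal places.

Cross-section at z=8.75: (5.17,1.33) (0.35,4.55) (-1.43,4.48) (-3.72,3.41) (-4.37,-0.74) (-1.52,-2.95)

t = z/height = 8.75/19 = 0.460526
s = 1 + (scale-1)·z/height = 1 + (0.98-1)·8.75/19 = 0.990789
θ = twist·z/height = 274°·8.75/19 = 126.1842° = 2.202330 rad
cos θ = -0.590383, sin θ = 0.807123 (intermediates below are computed at full precision and shown rounded to 5 d.p.)
v1: (-2,-5) → rotate → (5.21638,1.33767) → ×s → (5.16834,1.32535) → (5.17,1.33)
v2: (3.5,-3) → rotate → (0.35503,4.59608) → ×s → (0.35176,4.55375) → (0.35,4.55)
v3: (4.5,-1.5) → rotate → (-1.44604,4.51763) → ×s → (-1.43272,4.47602) → (-1.43,4.48)
v4: (5,1) → rotate → (-3.75904,3.44523) → ×s → (-3.72442,3.41350) → (-3.72,3.41)
v5: (2,4) → rotate → (-4.40926,-0.74729) → ×s → (-4.36865,-0.74040) → (-4.37,-0.74)
v6: (-1.5,3) → rotate → (-1.53579,-2.98183) → ×s → (-1.52165,-2.95437) → (-1.52,-2.95)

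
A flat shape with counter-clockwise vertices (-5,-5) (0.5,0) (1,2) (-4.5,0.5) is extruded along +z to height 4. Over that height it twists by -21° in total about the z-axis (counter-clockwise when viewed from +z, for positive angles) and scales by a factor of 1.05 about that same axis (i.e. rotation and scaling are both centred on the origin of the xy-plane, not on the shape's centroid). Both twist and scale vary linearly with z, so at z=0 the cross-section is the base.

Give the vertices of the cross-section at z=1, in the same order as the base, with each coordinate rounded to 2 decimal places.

Cross-section at z=1: (-5.50,-4.58) (0.50,-0.05) (1.19,1.92) (-4.49,0.92)

t = z/height = 1/4 = 0.25
s = 1 + (scale-1)·z/height = 1 + (1.05-1)·1/4 = 1.012500
θ = twist·z/height = -21°·1/4 = -5.2500° = -0.091630 rad
cos θ = 0.995805, sin θ = -0.091502 (intermediates below are computed at full precision and shown rounded to 5 d.p.)
v1: (-5,-5) → rotate → (-5.43653,-4.52152) → ×s → (-5.50449,-4.57804) → (-5.50,-4.58)
v2: (0.5,0) → rotate → (0.49790,-0.04575) → ×s → (0.50413,-0.04632) → (0.50,-0.05)
v3: (1,2) → rotate → (1.17881,1.90011) → ×s → (1.19354,1.92386) → (1.19,1.92)
v4: (-4.5,0.5) → rotate → (-4.43537,0.90966) → ×s → (-4.49081,0.92103) → (-4.49,0.92)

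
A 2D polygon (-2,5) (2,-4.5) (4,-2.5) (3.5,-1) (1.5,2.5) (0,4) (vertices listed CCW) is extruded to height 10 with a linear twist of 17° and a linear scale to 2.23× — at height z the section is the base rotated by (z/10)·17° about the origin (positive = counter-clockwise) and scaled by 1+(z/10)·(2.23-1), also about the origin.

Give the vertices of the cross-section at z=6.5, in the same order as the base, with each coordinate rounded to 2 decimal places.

t = z/height = 6.5/10 = 0.65
s = 1 + (scale-1)·z/height = 1 + (2.23-1)·6.5/10 = 1.799500
θ = twist·z/height = 17°·6.5/10 = 11.0500° = 0.192859 rad
cos θ = 0.981460, sin θ = 0.191666 (intermediates below are computed at full precision and shown rounded to 5 d.p.)
v1: (-2,5) → rotate → (-2.92125,4.52397) → ×s → (-5.25679,8.14088) → (-5.26,8.14)
v2: (2,-4.5) → rotate → (2.82542,-4.03324) → ×s → (5.08434,-7.25782) → (5.08,-7.26)
v3: (4,-2.5) → rotate → (4.40501,-1.68699) → ×s → (7.92681,-3.03574) → (7.93,-3.04)
v4: (3.5,-1) → rotate → (3.62678,-0.31063) → ×s → (6.52638,-0.55898) → (6.53,-0.56)
v5: (1.5,2.5) → rotate → (0.99303,2.74115) → ×s → (1.78695,4.93270) → (1.79,4.93)
v6: (0,4) → rotate → (-0.76666,3.92584) → ×s → (-1.37961,7.06455) → (-1.38,7.06)

Cross-section at z=6.5: (-5.26,8.14) (5.08,-7.26) (7.93,-3.04) (6.53,-0.56) (1.79,4.93) (-1.38,7.06)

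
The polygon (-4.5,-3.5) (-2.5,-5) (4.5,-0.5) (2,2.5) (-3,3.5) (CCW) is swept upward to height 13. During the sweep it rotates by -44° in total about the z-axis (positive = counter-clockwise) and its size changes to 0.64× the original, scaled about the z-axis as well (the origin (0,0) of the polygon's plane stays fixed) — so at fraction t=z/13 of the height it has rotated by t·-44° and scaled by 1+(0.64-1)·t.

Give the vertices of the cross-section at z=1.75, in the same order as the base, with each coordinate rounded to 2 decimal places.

t = z/height = 1.75/13 = 0.134615
s = 1 + (scale-1)·z/height = 1 + (0.64-1)·1.75/13 = 0.951538
θ = twist·z/height = -44°·1.75/13 = -5.9231° = -0.103377 rad
cos θ = 0.994661, sin θ = -0.103193 (intermediates below are computed at full precision and shown rounded to 5 d.p.)
v1: (-4.5,-3.5) → rotate → (-4.83715,-3.01695) → ×s → (-4.60274,-2.87074) → (-4.60,-2.87)
v2: (-2.5,-5) → rotate → (-3.00262,-4.71532) → ×s → (-2.85711,-4.48681) → (-2.86,-4.49)
v3: (4.5,-0.5) → rotate → (4.42438,-0.96170) → ×s → (4.20997,-0.91509) → (4.21,-0.92)
v4: (2,2.5) → rotate → (2.24731,2.28027) → ×s → (2.13840,2.16976) → (2.14,2.17)
v5: (-3,3.5) → rotate → (-2.62281,3.79089) → ×s → (-2.49570,3.60718) → (-2.50,3.61)

Cross-section at z=1.75: (-4.60,-2.87) (-2.86,-4.49) (4.21,-0.92) (2.14,2.17) (-2.50,3.61)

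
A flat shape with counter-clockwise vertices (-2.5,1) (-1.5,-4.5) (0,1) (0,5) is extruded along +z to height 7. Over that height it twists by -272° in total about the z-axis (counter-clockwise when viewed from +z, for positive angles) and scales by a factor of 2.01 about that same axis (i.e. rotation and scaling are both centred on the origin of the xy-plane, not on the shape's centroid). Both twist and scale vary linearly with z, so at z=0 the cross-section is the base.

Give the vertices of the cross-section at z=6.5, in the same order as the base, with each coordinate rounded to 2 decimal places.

Cross-section at z=6.5: (-0.40,-5.20) (9.19,-0.16) (-1.85,-0.58) (-9.24,-2.90)

t = z/height = 6.5/7 = 0.928571
s = 1 + (scale-1)·z/height = 1 + (2.01-1)·6.5/7 = 1.937857
θ = twist·z/height = -272°·6.5/7 = -252.5714° = -4.408203 rad
cos θ = -0.299517, sin θ = 0.954091 (intermediates below are computed at full precision and shown rounded to 5 d.p.)
v1: (-2.5,1) → rotate → (-0.20530,-2.68474) → ×s → (-0.39784,-5.20265) → (-0.40,-5.20)
v2: (-1.5,-4.5) → rotate → (4.74268,-0.08331) → ×s → (9.19065,-0.16145) → (9.19,-0.16)
v3: (0,1) → rotate → (-0.95409,-0.29952) → ×s → (-1.84889,-0.58042) → (-1.85,-0.58)
v4: (0,5) → rotate → (-4.77046,-1.49758) → ×s → (-9.24446,-2.90210) → (-9.24,-2.90)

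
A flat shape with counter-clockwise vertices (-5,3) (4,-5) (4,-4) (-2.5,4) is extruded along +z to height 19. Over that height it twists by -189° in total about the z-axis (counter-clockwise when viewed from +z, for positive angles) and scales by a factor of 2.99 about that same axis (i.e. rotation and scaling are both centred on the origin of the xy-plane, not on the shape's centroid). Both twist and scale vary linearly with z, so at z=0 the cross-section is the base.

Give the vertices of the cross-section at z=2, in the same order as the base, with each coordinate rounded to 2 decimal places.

Cross-section at z=2: (-4.45,5.47) (2.49,-7.33) (2.90,-6.20) (-1.20,5.58)

t = z/height = 2/19 = 0.105263
s = 1 + (scale-1)·z/height = 1 + (2.99-1)·2/19 = 1.209474
θ = twist·z/height = -189°·2/19 = -19.8947° = -0.347229 rad
cos θ = 0.940319, sin θ = -0.340293 (intermediates below are computed at full precision and shown rounded to 5 d.p.)
v1: (-5,3) → rotate → (-3.68072,4.52242) → ×s → (-4.45173,5.46975) → (-4.45,5.47)
v2: (4,-5) → rotate → (2.05981,-6.06277) → ×s → (2.49129,-7.33276) → (2.49,-7.33)
v3: (4,-4) → rotate → (2.40010,-5.12245) → ×s → (2.90286,-6.19547) → (2.90,-6.20)
v4: (-2.5,4) → rotate → (-0.98963,4.61201) → ×s → (-1.19693,5.57811) → (-1.20,5.58)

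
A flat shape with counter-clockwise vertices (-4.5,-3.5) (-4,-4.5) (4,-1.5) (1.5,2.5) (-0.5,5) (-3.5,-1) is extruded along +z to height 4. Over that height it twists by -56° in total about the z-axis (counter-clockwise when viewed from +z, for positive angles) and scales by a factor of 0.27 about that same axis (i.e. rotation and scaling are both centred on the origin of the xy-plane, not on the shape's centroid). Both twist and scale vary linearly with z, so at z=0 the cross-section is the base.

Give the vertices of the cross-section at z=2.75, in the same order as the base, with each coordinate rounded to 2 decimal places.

t = z/height = 2.75/4 = 0.6875
s = 1 + (scale-1)·z/height = 1 + (0.27-1)·2.75/4 = 0.498125
θ = twist·z/height = -56°·2.75/4 = -38.5000° = -0.671952 rad
cos θ = 0.782608, sin θ = -0.622515 (intermediates below are computed at full precision and shown rounded to 5 d.p.)
v1: (-4.5,-3.5) → rotate → (-5.70054,0.06219) → ×s → (-2.83958,0.03098) → (-2.84,0.03)
v2: (-4,-4.5) → rotate → (-5.93175,-1.03168) → ×s → (-2.95475,-0.51390) → (-2.95,-0.51)
v3: (4,-1.5) → rotate → (2.19666,-3.66397) → ×s → (1.09421,-1.82512) → (1.09,-1.83)
v4: (1.5,2.5) → rotate → (2.73020,1.02275) → ×s → (1.35998,0.50946) → (1.36,0.51)
v5: (-0.5,5) → rotate → (2.72127,4.22430) → ×s → (1.35553,2.10423) → (1.36,2.10)
v6: (-3.5,-1) → rotate → (-3.36164,1.39619) → ×s → (-1.67452,0.69548) → (-1.67,0.70)

Cross-section at z=2.75: (-2.84,0.03) (-2.95,-0.51) (1.09,-1.83) (1.36,0.51) (1.36,2.10) (-1.67,0.70)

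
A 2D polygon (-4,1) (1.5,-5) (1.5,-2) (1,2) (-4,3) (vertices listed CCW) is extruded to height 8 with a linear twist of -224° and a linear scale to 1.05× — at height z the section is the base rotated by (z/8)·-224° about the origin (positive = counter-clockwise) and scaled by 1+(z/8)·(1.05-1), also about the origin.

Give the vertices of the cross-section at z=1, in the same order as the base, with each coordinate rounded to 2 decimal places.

Cross-section at z=1: (-3.08,2.78) (-1.03,-5.15) (0.39,-2.49) (1.83,1.30) (-2.14,4.56)

t = z/height = 1/8 = 0.125
s = 1 + (scale-1)·z/height = 1 + (1.05-1)·1/8 = 1.006250
θ = twist·z/height = -224°·1/8 = -28.0000° = -0.488692 rad
cos θ = 0.882948, sin θ = -0.469472 (intermediates below are computed at full precision and shown rounded to 5 d.p.)
v1: (-4,1) → rotate → (-3.06232,2.76083) → ×s → (-3.08146,2.77809) → (-3.08,2.78)
v2: (1.5,-5) → rotate → (-1.02294,-5.11895) → ×s → (-1.02933,-5.15094) → (-1.03,-5.15)
v3: (1.5,-2) → rotate → (0.38548,-2.47010) → ×s → (0.38789,-2.48554) → (0.39,-2.49)
v4: (1,2) → rotate → (1.82189,1.29642) → ×s → (1.83328,1.30453) → (1.83,1.30)
v5: (-4,3) → rotate → (-2.12338,4.52673) → ×s → (-2.13665,4.55502) → (-2.14,4.56)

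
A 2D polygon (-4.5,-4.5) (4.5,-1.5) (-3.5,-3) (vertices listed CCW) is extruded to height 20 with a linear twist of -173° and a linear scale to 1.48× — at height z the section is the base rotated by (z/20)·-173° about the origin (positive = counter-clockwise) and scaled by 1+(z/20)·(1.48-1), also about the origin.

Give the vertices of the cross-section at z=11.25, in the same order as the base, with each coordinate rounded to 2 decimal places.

t = z/height = 11.25/20 = 0.5625
s = 1 + (scale-1)·z/height = 1 + (1.48-1)·11.25/20 = 1.270000
θ = twist·z/height = -173°·11.25/20 = -97.3125° = -1.698424 rad
cos θ = -0.127281, sin θ = -0.991867 (intermediates below are computed at full precision and shown rounded to 5 d.p.)
v1: (-4.5,-4.5) → rotate → (-3.89064,5.03616) → ×s → (-4.94111,6.39593) → (-4.94,6.40)
v2: (4.5,-1.5) → rotate → (-2.06056,-4.27248) → ×s → (-2.61692,-5.42605) → (-2.62,-5.43)
v3: (-3.5,-3) → rotate → (-2.53012,3.85338) → ×s → (-3.21325,4.89379) → (-3.21,4.89)

Cross-section at z=11.25: (-4.94,6.40) (-2.62,-5.43) (-3.21,4.89)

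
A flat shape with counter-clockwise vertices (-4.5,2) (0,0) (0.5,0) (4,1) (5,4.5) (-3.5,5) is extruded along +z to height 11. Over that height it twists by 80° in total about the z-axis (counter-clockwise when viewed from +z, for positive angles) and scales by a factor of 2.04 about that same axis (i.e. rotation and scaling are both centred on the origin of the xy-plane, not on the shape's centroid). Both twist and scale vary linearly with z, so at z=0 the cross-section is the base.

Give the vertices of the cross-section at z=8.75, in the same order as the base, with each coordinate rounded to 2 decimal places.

t = z/height = 8.75/11 = 0.795455
s = 1 + (scale-1)·z/height = 1 + (2.04-1)·8.75/11 = 1.827273
θ = twist·z/height = 80°·8.75/11 = 63.6364° = 1.110664 rad
cos θ = 0.444067, sin θ = 0.895994 (intermediates below are computed at full precision and shown rounded to 5 d.p.)
v1: (-4.5,2) → rotate → (-3.79029,-3.14384) → ×s → (-6.92589,-5.74465) → (-6.93,-5.74)
v2: (0,0) → rotate → (0.00000,0.00000) → ×s → (0.00000,0.00000) → (0.00,0.00)
v3: (0.5,0) → rotate → (0.22203,0.44800) → ×s → (0.40572,0.81861) → (0.41,0.82)
v4: (4,1) → rotate → (0.88027,4.02804) → ×s → (1.60850,7.36033) → (1.61,7.36)
v5: (5,4.5) → rotate → (-1.81164,6.47827) → ×s → (-3.31036,11.83756) → (-3.31,11.84)
v6: (-3.5,5) → rotate → (-6.03420,-0.91565) → ×s → (-11.02613,-1.67313) → (-11.03,-1.67)

Cross-section at z=8.75: (-6.93,-5.74) (0.00,0.00) (0.41,0.82) (1.61,7.36) (-3.31,11.84) (-11.03,-1.67)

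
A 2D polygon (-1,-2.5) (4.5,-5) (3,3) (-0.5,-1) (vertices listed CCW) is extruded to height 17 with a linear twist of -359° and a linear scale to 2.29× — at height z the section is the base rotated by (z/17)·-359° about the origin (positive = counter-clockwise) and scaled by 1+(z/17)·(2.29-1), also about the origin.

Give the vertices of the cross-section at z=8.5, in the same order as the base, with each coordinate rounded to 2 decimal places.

Cross-section at z=8.5: (1.61,4.13) (-7.47,8.16) (-4.89,-4.98) (0.81,1.65)

t = z/height = 8.5/17 = 0.5
s = 1 + (scale-1)·z/height = 1 + (2.29-1)·8.5/17 = 1.645000
θ = twist·z/height = -359°·8.5/17 = -179.5000° = -3.132866 rad
cos θ = -0.999962, sin θ = -0.008727 (intermediates below are computed at full precision and shown rounded to 5 d.p.)
v1: (-1,-2.5) → rotate → (0.97815,2.50863) → ×s → (1.60905,4.12670) → (1.61,4.13)
v2: (4.5,-5) → rotate → (-4.54346,4.96054) → ×s → (-7.47399,8.16009) → (-7.47,8.16)
v3: (3,3) → rotate → (-2.97371,-3.02607) → ×s → (-4.89175,-4.97788) → (-4.89,-4.98)
v4: (-0.5,-1) → rotate → (0.49125,1.00433) → ×s → (0.80811,1.65211) → (0.81,1.65)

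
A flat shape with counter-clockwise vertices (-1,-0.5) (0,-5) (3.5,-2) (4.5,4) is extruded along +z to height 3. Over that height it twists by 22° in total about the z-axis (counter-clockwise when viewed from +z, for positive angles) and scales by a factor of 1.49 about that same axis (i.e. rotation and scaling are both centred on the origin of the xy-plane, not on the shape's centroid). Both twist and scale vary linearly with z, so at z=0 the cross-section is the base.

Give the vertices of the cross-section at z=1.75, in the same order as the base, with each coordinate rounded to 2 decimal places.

Cross-section at z=1.75: (-1.11,-0.91) (1.43,-6.27) (4.96,-1.51) (4.50,6.30)

t = z/height = 1.75/3 = 0.583333
s = 1 + (scale-1)·z/height = 1 + (1.49-1)·1.75/3 = 1.285833
θ = twist·z/height = 22°·1.75/3 = 12.8333° = 0.223984 rad
cos θ = 0.975020, sin θ = 0.222116 (intermediates below are computed at full precision and shown rounded to 5 d.p.)
v1: (-1,-0.5) → rotate → (-0.86396,-0.70963) → ×s → (-1.11091,-0.91246) → (-1.11,-0.91)
v2: (0,-5) → rotate → (1.11058,-4.87510) → ×s → (1.42802,-6.26857) → (1.43,-6.27)
v3: (3.5,-2) → rotate → (3.85680,-1.17264) → ×s → (4.95921,-1.50781) → (4.96,-1.51)
v4: (4.5,4) → rotate → (3.49913,4.89960) → ×s → (4.49930,6.30007) → (4.50,6.30)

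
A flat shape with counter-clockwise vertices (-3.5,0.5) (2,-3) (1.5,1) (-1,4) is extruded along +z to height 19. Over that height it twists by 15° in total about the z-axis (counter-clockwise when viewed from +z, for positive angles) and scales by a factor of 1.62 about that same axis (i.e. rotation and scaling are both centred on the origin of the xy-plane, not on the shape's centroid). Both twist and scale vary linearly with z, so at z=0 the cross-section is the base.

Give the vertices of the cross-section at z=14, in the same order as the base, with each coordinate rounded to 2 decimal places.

Cross-section at z=14: (-5.14,-0.26) (3.70,-3.73) (1.87,1.85) (-2.55,5.44)

t = z/height = 14/19 = 0.736842
s = 1 + (scale-1)·z/height = 1 + (1.62-1)·14/19 = 1.456842
θ = twist·z/height = 15°·14/19 = 11.0526° = 0.192905 rad
cos θ = 0.981451, sin θ = 0.191711 (intermediates below are computed at full precision and shown rounded to 5 d.p.)
v1: (-3.5,0.5) → rotate → (-3.53094,-0.18026) → ×s → (-5.14402,-0.26261) → (-5.14,-0.26)
v2: (2,-3) → rotate → (2.53803,-2.56093) → ×s → (3.69752,-3.73088) → (3.70,-3.73)
v3: (1.5,1) → rotate → (1.28047,1.26902) → ×s → (1.86544,1.84876) → (1.87,1.85)
v4: (-1,4) → rotate → (-1.74829,3.73410) → ×s → (-2.54699,5.43999) → (-2.55,5.44)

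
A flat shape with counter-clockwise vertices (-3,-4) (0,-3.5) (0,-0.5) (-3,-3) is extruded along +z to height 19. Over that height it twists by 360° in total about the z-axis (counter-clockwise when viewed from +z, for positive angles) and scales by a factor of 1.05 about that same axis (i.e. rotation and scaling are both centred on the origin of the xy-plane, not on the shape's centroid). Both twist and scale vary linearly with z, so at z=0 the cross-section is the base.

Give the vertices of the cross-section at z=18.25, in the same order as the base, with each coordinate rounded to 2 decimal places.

t = z/height = 18.25/19 = 0.960526
s = 1 + (scale-1)·z/height = 1 + (1.05-1)·18.25/19 = 1.048026
θ = twist·z/height = 360°·18.25/19 = 345.7895° = 6.035165 rad
cos θ = 0.969400, sin θ = -0.245485 (intermediates below are computed at full precision and shown rounded to 5 d.p.)
v1: (-3,-4) → rotate → (-3.89014,-3.14114) → ×s → (-4.07697,-3.29200) → (-4.08,-3.29)
v2: (0,-3.5) → rotate → (-0.85920,-3.39290) → ×s → (-0.90046,-3.55585) → (-0.90,-3.56)
v3: (0,-0.5) → rotate → (-0.12274,-0.48470) → ×s → (-0.12864,-0.50798) → (-0.13,-0.51)
v4: (-3,-3) → rotate → (-3.64466,-2.17174) → ×s → (-3.81970,-2.27605) → (-3.82,-2.28)

Cross-section at z=18.25: (-4.08,-3.29) (-0.90,-3.56) (-0.13,-0.51) (-3.82,-2.28)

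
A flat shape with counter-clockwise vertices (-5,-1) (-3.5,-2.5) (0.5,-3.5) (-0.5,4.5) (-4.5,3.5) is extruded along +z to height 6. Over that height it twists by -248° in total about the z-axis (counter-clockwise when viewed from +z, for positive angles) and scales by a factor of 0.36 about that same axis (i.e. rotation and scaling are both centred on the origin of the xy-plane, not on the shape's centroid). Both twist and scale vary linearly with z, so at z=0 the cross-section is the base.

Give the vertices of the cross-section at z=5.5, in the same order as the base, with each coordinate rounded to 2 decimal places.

Cross-section at z=5.5: (1.70,-1.24) (1.74,-0.36) (0.92,1.13) (-1.23,-1.41) (0.20,-2.35)

t = z/height = 5.5/6 = 0.916667
s = 1 + (scale-1)·z/height = 1 + (0.36-1)·5.5/6 = 0.413333
θ = twist·z/height = -248°·5.5/6 = -227.3333° = -3.967715 rad
cos θ = -0.677732, sin θ = 0.735309 (intermediates below are computed at full precision and shown rounded to 5 d.p.)
v1: (-5,-1) → rotate → (4.12397,-2.99881) → ×s → (1.70457,-1.23951) → (1.70,-1.24)
v2: (-3.5,-2.5) → rotate → (4.21033,-0.87925) → ×s → (1.74027,-0.36342) → (1.74,-0.36)
v3: (0.5,-3.5) → rotate → (2.23472,2.73972) → ×s → (0.92368,1.13242) → (0.92,1.13)
v4: (-0.5,4.5) → rotate → (-2.97002,-3.41745) → ×s → (-1.22761,-1.41255) → (-1.23,-1.41)
v5: (-4.5,3.5) → rotate → (0.47621,-5.68095) → ×s → (0.19683,-2.34813) → (0.20,-2.35)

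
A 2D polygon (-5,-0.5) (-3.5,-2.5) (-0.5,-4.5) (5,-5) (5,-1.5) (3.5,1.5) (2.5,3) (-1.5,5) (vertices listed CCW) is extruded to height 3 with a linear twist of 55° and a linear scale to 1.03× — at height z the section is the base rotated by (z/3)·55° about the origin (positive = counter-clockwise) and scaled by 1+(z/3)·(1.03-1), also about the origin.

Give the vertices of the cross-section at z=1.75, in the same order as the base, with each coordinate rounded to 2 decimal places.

Cross-section at z=1.75: (-4.04,-3.13) (-1.67,-4.05) (2.00,-4.15) (7.01,-1.61) (5.12,1.41) (2.21,3.18) (0.53,3.94) (-4.00,3.50)

t = z/height = 1.75/3 = 0.583333
s = 1 + (scale-1)·z/height = 1 + (1.03-1)·1.75/3 = 1.017500
θ = twist·z/height = 55°·1.75/3 = 32.0833° = 0.559960 rad
cos θ = 0.847276, sin θ = 0.531152 (intermediates below are computed at full precision and shown rounded to 5 d.p.)
v1: (-5,-0.5) → rotate → (-3.97081,-3.07940) → ×s → (-4.04030,-3.13329) → (-4.04,-3.13)
v2: (-3.5,-2.5) → rotate → (-1.63759,-3.97722) → ×s → (-1.66625,-4.04683) → (-1.67,-4.05)
v3: (-0.5,-4.5) → rotate → (1.96655,-4.07832) → ×s → (2.00096,-4.14969) → (2.00,-4.15)
v4: (5,-5) → rotate → (6.89214,-1.58062) → ×s → (7.01276,-1.60828) → (7.01,-1.61)
v5: (5,-1.5) → rotate → (5.03311,1.38485) → ×s → (5.12119,1.40908) → (5.12,1.41)
v6: (3.5,1.5) → rotate → (2.16874,3.12995) → ×s → (2.20669,3.18472) → (2.21,3.18)
v7: (2.5,3) → rotate → (0.52473,3.86971) → ×s → (0.53392,3.93743) → (0.53,3.94)
v8: (-1.5,5) → rotate → (-3.92668,3.43965) → ×s → (-3.99539,3.49985) → (-4.00,3.50)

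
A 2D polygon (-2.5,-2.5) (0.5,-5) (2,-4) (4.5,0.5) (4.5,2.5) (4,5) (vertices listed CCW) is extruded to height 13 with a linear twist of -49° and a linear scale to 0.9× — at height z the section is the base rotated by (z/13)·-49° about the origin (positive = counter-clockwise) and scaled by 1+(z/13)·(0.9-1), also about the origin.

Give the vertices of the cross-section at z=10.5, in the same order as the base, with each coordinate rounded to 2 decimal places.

Cross-section at z=10.5: (-3.24,-0.31) (-2.57,-3.84) (-0.93,-4.01) (3.48,-2.28) (4.65,-0.86) (5.76,1.20)

t = z/height = 10.5/13 = 0.807692
s = 1 + (scale-1)·z/height = 1 + (0.9-1)·10.5/13 = 0.919231
θ = twist·z/height = -49°·10.5/13 = -39.5769° = -0.690748 rad
cos θ = 0.770770, sin θ = -0.637114 (intermediates below are computed at full precision and shown rounded to 5 d.p.)
v1: (-2.5,-2.5) → rotate → (-3.51971,-0.33414) → ×s → (-3.23542,-0.30715) → (-3.24,-0.31)
v2: (0.5,-5) → rotate → (-2.80018,-4.17241) → ×s → (-2.57401,-3.83540) → (-2.57,-3.84)
v3: (2,-4) → rotate → (-1.00691,-4.35731) → ×s → (-0.92559,-4.00537) → (-0.93,-4.01)
v4: (4.5,0.5) → rotate → (3.78702,-2.48163) → ×s → (3.48115,-2.28119) → (3.48,-2.28)
v5: (4.5,2.5) → rotate → (5.06125,-0.94009) → ×s → (4.65246,-0.86416) → (4.65,-0.86)
v6: (4,5) → rotate → (6.26865,1.30540) → ×s → (5.76233,1.19996) → (5.76,1.20)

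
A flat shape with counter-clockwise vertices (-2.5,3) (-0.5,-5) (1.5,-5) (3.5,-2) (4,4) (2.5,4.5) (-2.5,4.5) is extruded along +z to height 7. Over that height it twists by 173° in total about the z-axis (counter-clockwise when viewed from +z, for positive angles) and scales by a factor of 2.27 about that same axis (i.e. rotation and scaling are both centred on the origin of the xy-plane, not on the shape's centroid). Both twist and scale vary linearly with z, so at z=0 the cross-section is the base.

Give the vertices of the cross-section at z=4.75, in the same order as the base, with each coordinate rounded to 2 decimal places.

Cross-section at z=4.75: (-2.82,-6.70) (8.69,3.46) (6.98,6.76) (0.31,7.50) (-10.04,3.19) (-9.58,0.28) (-5.30,-7.99)

t = z/height = 4.75/7 = 0.678571
s = 1 + (scale-1)·z/height = 1 + (2.27-1)·4.75/7 = 1.861786
θ = twist·z/height = 173°·4.75/7 = 117.3929° = 2.048892 rad
cos θ = -0.460089, sin θ = 0.887873 (intermediates below are computed at full precision and shown rounded to 5 d.p.)
v1: (-2.5,3) → rotate → (-1.51340,-3.59995) → ×s → (-2.81762,-6.70233) → (-2.82,-6.70)
v2: (-0.5,-5) → rotate → (4.66941,1.85651) → ×s → (8.69344,3.45642) → (8.69,3.46)
v3: (1.5,-5) → rotate → (3.74923,3.63225) → ×s → (6.98026,6.76248) → (6.98,6.76)
v4: (3.5,-2) → rotate → (0.16543,4.02773) → ×s → (0.30800,7.49878) → (0.31,7.50)
v5: (4,4) → rotate → (-5.39185,1.71113) → ×s → (-10.03846,3.18577) → (-10.04,3.19)
v6: (2.5,4.5) → rotate → (-5.14565,0.14928) → ×s → (-9.58010,0.27793) → (-9.58,0.28)
v7: (-2.5,4.5) → rotate → (-2.84520,-4.29008) → ×s → (-5.29716,-7.98721) → (-5.30,-7.99)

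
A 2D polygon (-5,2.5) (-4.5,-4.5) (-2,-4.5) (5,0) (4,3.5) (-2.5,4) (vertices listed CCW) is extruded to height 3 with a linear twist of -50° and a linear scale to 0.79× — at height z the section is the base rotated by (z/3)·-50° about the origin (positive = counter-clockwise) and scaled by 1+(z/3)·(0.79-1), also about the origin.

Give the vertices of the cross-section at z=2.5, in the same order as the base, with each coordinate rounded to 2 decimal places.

t = z/height = 2.5/3 = 0.833333
s = 1 + (scale-1)·z/height = 1 + (0.79-1)·2.5/3 = 0.825000
θ = twist·z/height = -50°·2.5/3 = -41.6667° = -0.727221 rad
cos θ = 0.747025, sin θ = -0.664796 (intermediates below are computed at full precision and shown rounded to 5 d.p.)
v1: (-5,2.5) → rotate → (-2.07314,5.19154) → ×s → (-1.71034,4.28302) → (-1.71,4.28)
v2: (-4.5,-4.5) → rotate → (-6.35319,-0.37003) → ×s → (-5.24139,-0.30528) → (-5.24,-0.31)
v3: (-2,-4.5) → rotate → (-4.48563,-2.03202) → ×s → (-3.70065,-1.67642) → (-3.70,-1.68)
v4: (5,0) → rotate → (3.73513,-3.32398) → ×s → (3.08148,-2.74228) → (3.08,-2.74)
v5: (4,3.5) → rotate → (5.31489,-0.04460) → ×s → (4.38478,-0.03679) → (4.38,-0.04)
v6: (-2.5,4) → rotate → (0.79162,4.65009) → ×s → (0.65309,3.83632) → (0.65,3.84)

Cross-section at z=2.5: (-1.71,4.28) (-5.24,-0.31) (-3.70,-1.68) (3.08,-2.74) (4.38,-0.04) (0.65,3.84)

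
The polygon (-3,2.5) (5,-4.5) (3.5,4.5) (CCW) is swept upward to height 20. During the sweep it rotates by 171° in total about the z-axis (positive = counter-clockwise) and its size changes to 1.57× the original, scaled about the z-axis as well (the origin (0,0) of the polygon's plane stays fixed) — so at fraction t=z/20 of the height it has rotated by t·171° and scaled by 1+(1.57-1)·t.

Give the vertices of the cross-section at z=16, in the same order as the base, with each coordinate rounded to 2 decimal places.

Cross-section at z=16: (0.69,-5.64) (-0.82,9.76) (-8.20,-1.29)

t = z/height = 16/20 = 0.8
s = 1 + (scale-1)·z/height = 1 + (1.57-1)·16/20 = 1.456000
θ = twist·z/height = 171°·16/20 = 136.8000° = 2.387610 rad
cos θ = -0.728969, sin θ = 0.684547 (intermediates below are computed at full precision and shown rounded to 5 d.p.)
v1: (-3,2.5) → rotate → (0.47554,-3.87606) → ×s → (0.69238,-5.64355) → (0.69,-5.64)
v2: (5,-4.5) → rotate → (-0.56438,6.70309) → ×s → (-0.82174,9.75971) → (-0.82,9.76)
v3: (3.5,4.5) → rotate → (-5.63185,-0.88444) → ×s → (-8.19998,-1.28775) → (-8.20,-1.29)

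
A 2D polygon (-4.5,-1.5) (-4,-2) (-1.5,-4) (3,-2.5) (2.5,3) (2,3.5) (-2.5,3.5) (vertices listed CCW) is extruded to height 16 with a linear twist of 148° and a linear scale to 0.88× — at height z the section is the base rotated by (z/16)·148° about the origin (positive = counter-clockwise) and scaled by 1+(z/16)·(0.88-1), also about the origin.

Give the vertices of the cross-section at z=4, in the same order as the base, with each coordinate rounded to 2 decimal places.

t = z/height = 4/16 = 0.25
s = 1 + (scale-1)·z/height = 1 + (0.88-1)·4/16 = 0.970000
θ = twist·z/height = 148°·4/16 = 37.0000° = 0.645772 rad
cos θ = 0.798636, sin θ = 0.601815 (intermediates below are computed at full precision and shown rounded to 5 d.p.)
v1: (-4.5,-1.5) → rotate → (-2.69114,-3.90612) → ×s → (-2.61040,-3.78894) → (-2.61,-3.79)
v2: (-4,-2) → rotate → (-1.99091,-4.00453) → ×s → (-1.93118,-3.88440) → (-1.93,-3.88)
v3: (-1.5,-4) → rotate → (1.20931,-4.09726) → ×s → (1.17303,-3.97435) → (1.17,-3.97)
v4: (3,-2.5) → rotate → (3.90044,-0.19114) → ×s → (3.78343,-0.18541) → (3.78,-0.19)
v5: (2.5,3) → rotate → (0.19114,3.90044) → ×s → (0.18541,3.78343) → (0.19,3.78)
v6: (2,3.5) → rotate → (-0.50908,3.99885) → ×s → (-0.49381,3.87889) → (-0.49,3.88)
v7: (-2.5,3.5) → rotate → (-4.10294,1.29069) → ×s → (-3.97985,1.25197) → (-3.98,1.25)

Cross-section at z=4: (-2.61,-3.79) (-1.93,-3.88) (1.17,-3.97) (3.78,-0.19) (0.19,3.78) (-0.49,3.88) (-3.98,1.25)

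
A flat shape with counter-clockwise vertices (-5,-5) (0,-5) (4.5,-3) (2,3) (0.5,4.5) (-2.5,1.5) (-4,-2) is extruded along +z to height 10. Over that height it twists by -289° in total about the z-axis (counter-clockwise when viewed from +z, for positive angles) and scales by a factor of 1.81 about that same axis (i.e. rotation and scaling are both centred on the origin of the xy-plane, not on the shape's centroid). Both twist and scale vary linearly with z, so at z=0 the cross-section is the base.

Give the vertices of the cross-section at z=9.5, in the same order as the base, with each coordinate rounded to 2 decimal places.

t = z/height = 9.5/10 = 0.95
s = 1 + (scale-1)·z/height = 1 + (1.81-1)·9.5/10 = 1.769500
θ = twist·z/height = -289°·9.5/10 = -274.5500° = -4.791801 rad
cos θ = 0.079329, sin θ = 0.996848 (intermediates below are computed at full precision and shown rounded to 5 d.p.)
v1: (-5,-5) → rotate → (4.58760,-5.38089) → ×s → (8.11775,-9.52148) → (8.12,-9.52)
v2: (0,-5) → rotate → (4.98424,-0.39665) → ×s → (8.81962,-0.70186) → (8.82,-0.70)
v3: (4.5,-3) → rotate → (3.34753,4.24783) → ×s → (5.92345,7.51654) → (5.92,7.52)
v4: (2,3) → rotate → (-2.83189,2.23168) → ×s → (-5.01102,3.94897) → (-5.01,3.95)
v5: (0.5,4.5) → rotate → (-4.44615,0.85540) → ×s → (-7.86747,1.51364) → (-7.87,1.51)
v6: (-2.5,1.5) → rotate → (-1.69360,-2.37313) → ×s → (-2.99682,-4.19925) → (-3.00,-4.20)
v7: (-4,-2) → rotate → (1.67638,-4.14605) → ×s → (2.96636,-7.33644) → (2.97,-7.34)

Cross-section at z=9.5: (8.12,-9.52) (8.82,-0.70) (5.92,7.52) (-5.01,3.95) (-7.87,1.51) (-3.00,-4.20) (2.97,-7.34)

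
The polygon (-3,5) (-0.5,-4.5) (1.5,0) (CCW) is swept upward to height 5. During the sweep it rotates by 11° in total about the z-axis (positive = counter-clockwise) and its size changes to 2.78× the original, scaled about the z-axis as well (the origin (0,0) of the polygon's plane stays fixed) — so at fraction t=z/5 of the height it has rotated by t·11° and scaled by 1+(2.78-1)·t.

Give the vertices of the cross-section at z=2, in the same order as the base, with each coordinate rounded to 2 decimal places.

Cross-section at z=2: (-5.78,8.14) (-0.26,-7.75) (2.56,0.20)

t = z/height = 2/5 = 0.4
s = 1 + (scale-1)·z/height = 1 + (2.78-1)·2/5 = 1.712000
θ = twist·z/height = 11°·2/5 = 4.4000° = 0.076794 rad
cos θ = 0.997053, sin θ = 0.076719 (intermediates below are computed at full precision and shown rounded to 5 d.p.)
v1: (-3,5) → rotate → (-3.37475,4.75511) → ×s → (-5.77758,8.14074) → (-5.78,8.14)
v2: (-0.5,-4.5) → rotate → (-0.15329,-4.52510) → ×s → (-0.26243,-7.74697) → (-0.26,-7.75)
v3: (1.5,0) → rotate → (1.49558,0.11508) → ×s → (2.56043,0.19701) → (2.56,0.20)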